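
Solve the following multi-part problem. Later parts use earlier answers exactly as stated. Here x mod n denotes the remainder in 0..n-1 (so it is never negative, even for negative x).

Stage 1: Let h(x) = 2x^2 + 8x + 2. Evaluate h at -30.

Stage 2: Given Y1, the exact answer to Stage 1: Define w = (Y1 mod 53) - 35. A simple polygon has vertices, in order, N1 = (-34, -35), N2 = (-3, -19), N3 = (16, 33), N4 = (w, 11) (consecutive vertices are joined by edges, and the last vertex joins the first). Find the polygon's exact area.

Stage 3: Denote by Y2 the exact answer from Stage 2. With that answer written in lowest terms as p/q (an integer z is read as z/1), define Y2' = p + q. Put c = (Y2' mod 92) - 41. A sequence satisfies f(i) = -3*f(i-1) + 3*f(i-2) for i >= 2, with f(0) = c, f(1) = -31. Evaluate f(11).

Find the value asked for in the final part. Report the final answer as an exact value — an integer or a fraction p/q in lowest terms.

-26983449

Stage 1: 2*(-30)^2 + 8*(-30)^1 + 2 = (1800) + (-240) + (2) = 1562; answer 1562
Stage 2: Y1 = 1562; w = -10; cross terms: (-34*-19 - -3*-35)=541, (-3*33 - 16*-19)=205, (16*11 - -10*33)=506, (-10*-35 - -34*11)=724; twice the area = |1976| = 1976; area = 988; answer 988
Stage 3: Y2 = 988; threaded value p + q = 989; c = 28; f(2) = -3*(-31) + 3*(28) = 177; iterating: f(2)=177, f(3)=-624, f(4)=2403, f(5)=-9081, f(6)=34452, f(7)=-130599, f(8)=495153, f(9)=-1877256, f(10)=7117227, f(11)=-26983449; answer -26983449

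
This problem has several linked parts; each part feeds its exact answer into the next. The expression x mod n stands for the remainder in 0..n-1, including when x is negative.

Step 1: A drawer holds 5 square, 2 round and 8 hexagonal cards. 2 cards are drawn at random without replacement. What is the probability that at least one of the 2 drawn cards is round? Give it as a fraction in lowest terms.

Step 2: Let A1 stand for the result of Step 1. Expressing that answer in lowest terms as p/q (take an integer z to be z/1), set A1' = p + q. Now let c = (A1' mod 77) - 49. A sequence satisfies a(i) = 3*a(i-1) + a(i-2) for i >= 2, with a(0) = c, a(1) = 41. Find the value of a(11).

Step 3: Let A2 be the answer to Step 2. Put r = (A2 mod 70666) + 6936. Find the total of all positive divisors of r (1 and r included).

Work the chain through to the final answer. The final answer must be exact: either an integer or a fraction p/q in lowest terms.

16740

Step 1: total draws C(15,2) = 105; complement C(13,2) = 78; favorable 105 - 78 = 27; P = 9/35; answer 9/35
Step 2: A1 = 9/35; threaded value p + q = 44; c = -5; a(2) = 3*(41) + 1*(-5) = 118; iterating: a(2)=118, a(3)=395, a(4)=1303, a(5)=4304, a(6)=14215, a(7)=46949, a(8)=155062, a(9)=512135, a(10)=1691467, a(11)=5586536; answer 5586536
Step 3: A2 = 5586536; r = 10858; 10858 = 2 * 61 * 89; sigma = (1 + 2) * (1 + 61) * (1 + 89) = 3 * 62 * 90 = 16740; answer 16740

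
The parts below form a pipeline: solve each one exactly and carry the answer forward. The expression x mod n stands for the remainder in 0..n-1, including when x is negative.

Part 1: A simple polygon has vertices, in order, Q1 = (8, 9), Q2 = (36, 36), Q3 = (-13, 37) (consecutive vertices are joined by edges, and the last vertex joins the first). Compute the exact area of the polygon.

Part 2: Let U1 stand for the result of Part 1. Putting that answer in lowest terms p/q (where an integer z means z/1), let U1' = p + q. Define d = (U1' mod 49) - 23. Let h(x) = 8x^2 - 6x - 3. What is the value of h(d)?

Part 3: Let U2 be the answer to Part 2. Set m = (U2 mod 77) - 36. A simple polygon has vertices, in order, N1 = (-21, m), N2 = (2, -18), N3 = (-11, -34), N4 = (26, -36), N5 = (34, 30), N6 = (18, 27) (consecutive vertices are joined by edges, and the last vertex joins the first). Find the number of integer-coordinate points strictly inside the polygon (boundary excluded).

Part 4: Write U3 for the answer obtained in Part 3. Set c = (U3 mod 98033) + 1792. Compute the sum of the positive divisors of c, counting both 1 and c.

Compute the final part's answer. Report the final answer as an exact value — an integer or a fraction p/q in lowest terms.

Part 1: cross terms: (8*36 - 36*9)=-36, (36*37 - -13*36)=1800, (-13*9 - 8*37)=-413; twice the area = |1351| = 1351; area = 1351/2; answer 1351/2
Part 2: U1 = 1351/2; threaded value p + q = 1353; d = 7; 8*(7)^2 - 6*(7)^1 - 3 = (392) + (-42) + (-3) = 347; answer 347
Part 3: U2 = 347; m = 3; cross terms: (-21*-18 - 2*3)=372, (2*-34 - -11*-18)=-266, (-11*-36 - 26*-34)=1280, (26*30 - 34*-36)=2004, (34*27 - 18*30)=378, (18*3 - -21*27)=621; twice the area = |4389| = 4389; area = 4389/2; boundary points = 1 + 1 + 1 + 2 + 1 + 3 = 9; strictly interior points = area - boundary/2 + 1 = 2191; answer 2191
Part 4: U3 = 2191; c = 3983; 3983 = 7 * 569; sigma = (1 + 7) * (1 + 569) = 8 * 570 = 4560; answer 4560

4560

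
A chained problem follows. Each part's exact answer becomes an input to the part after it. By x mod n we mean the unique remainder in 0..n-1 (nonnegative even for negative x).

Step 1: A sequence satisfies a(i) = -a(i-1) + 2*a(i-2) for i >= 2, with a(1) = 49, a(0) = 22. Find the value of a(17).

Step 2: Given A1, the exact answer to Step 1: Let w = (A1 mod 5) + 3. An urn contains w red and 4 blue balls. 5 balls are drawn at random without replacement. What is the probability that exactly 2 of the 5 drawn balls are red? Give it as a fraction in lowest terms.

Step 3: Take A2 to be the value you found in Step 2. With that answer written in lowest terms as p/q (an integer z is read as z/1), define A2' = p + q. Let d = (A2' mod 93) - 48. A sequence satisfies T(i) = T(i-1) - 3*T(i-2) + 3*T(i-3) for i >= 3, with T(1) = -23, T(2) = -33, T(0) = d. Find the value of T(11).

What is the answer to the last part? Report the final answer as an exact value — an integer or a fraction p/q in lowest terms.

-2829

Step 1: a(2) = -1*(49) + 2*(22) = -5; iterating: a(2)=-5, a(3)=103, a(4)=-113, a(5)=319, a(6)=-545, a(7)=1183, a(8)=-2273, a(9)=4639, a(10)=-9185, a(11)=18463, a(12)=-36833, a(13)=73759, a(14)=-147425, a(15)=294943, a(16)=-589793, a(17)=1179679; answer 1179679
Step 2: A1 = 1179679; w = 7; total draws C(11,5) = 462; favorable C(7,2)*C(4,3) = 84; P = 2/11; answer 2/11
Step 3: A2 = 2/11; threaded value p + q = 13; d = -35; T(3) = 1*(-33) - 3*(-23) + 3*(-35) = -69; iterating: T(3)=-69, T(4)=-39, T(5)=69, T(6)=-21, T(7)=-345, T(8)=-75, T(9)=897, T(10)=87, T(11)=-2829; answer -2829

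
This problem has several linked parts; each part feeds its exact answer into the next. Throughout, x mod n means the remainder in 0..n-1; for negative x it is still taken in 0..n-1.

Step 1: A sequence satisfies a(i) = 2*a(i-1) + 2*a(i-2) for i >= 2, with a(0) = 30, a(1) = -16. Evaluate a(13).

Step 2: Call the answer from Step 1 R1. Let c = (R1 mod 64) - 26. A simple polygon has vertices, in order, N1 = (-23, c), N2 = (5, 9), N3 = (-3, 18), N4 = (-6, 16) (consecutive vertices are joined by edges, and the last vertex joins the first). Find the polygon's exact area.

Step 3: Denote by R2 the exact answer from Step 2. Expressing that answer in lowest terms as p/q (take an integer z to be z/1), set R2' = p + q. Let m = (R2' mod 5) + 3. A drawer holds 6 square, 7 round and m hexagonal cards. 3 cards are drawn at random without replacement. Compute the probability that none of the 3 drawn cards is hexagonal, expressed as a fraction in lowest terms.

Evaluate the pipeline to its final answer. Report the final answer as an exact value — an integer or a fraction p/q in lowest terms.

Step 1: a(2) = 2*(-16) + 2*(30) = 28; iterating: a(2)=28, a(3)=24, a(4)=104, a(5)=256, a(6)=720, a(7)=1952, a(8)=5344, a(9)=14592, a(10)=39872, a(11)=108928, a(12)=297600, a(13)=813056; answer 813056
Step 2: R1 = 813056; c = -26; cross terms: (-23*9 - 5*-26)=-77, (5*18 - -3*9)=117, (-3*16 - -6*18)=60, (-6*-26 - -23*16)=524; twice the area = |624| = 624; area = 312; answer 312
Step 3: R2 = 312; threaded value p + q = 313; m = 6; total draws C(19,3) = 969; favorable C(13,3) = 286; P = 286/969; answer 286/969

286/969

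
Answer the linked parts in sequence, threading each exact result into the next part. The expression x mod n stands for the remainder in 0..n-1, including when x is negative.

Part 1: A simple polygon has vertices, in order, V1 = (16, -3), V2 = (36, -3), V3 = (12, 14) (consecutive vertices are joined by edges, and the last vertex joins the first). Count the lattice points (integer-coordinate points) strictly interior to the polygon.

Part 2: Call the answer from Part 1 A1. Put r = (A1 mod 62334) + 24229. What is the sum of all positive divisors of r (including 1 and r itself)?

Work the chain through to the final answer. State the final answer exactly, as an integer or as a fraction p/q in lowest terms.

25260

Part 1: cross terms: (16*-3 - 36*-3)=60, (36*14 - 12*-3)=540, (12*-3 - 16*14)=-260; twice the area = |340| = 340; area = 170; boundary points = 20 + 1 + 1 = 22; strictly interior points = area - boundary/2 + 1 = 160; answer 160
Part 2: A1 = 160; r = 24389; 24389 = 29^3; sigma = (1 + 29 + 841 + 24389) = 25260; answer 25260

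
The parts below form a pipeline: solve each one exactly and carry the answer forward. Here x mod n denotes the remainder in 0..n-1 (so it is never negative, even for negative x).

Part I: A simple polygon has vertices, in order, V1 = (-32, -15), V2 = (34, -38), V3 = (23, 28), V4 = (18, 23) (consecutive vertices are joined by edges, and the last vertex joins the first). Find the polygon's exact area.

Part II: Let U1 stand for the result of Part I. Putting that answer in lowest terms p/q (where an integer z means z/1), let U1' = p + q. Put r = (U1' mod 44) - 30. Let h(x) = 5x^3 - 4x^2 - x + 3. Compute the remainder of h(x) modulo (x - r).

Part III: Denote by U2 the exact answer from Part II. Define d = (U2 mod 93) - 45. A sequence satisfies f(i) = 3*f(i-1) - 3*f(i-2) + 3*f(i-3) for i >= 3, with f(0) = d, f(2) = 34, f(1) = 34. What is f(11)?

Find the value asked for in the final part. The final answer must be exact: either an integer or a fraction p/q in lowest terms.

-29052

Part I: cross terms: (-32*-38 - 34*-15)=1726, (34*28 - 23*-38)=1826, (23*23 - 18*28)=25, (18*-15 - -32*23)=466; twice the area = |4043| = 4043; area = 4043/2; answer 4043/2
Part II: U1 = 4043/2; threaded value p + q = 4045; r = 11; remainder = value at the root: 5*(11)^3 - 4*(11)^2 - 1*(11)^1 + 3 = (6655) + (-484) + (-11) + (3) = 6163; answer 6163
Part III: U2 = 6163; d = -20; f(3) = 3*(34) - 3*(34) + 3*(-20) = -60; iterating: f(3)=-60, f(4)=-180, f(5)=-258, f(6)=-414, f(7)=-1008, f(8)=-2556, f(9)=-5886, f(10)=-13014, f(11)=-29052; answer -29052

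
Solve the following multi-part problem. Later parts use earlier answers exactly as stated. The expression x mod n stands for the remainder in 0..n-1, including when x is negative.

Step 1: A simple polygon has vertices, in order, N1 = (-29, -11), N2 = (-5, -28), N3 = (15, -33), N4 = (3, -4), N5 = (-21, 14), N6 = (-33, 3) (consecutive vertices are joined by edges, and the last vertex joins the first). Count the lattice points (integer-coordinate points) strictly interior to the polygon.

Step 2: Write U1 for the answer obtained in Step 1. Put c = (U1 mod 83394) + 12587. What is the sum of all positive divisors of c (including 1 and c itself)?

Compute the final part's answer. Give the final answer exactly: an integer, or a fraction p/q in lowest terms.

Step 1: cross terms: (-29*-28 - -5*-11)=757, (-5*-33 - 15*-28)=585, (15*-4 - 3*-33)=39, (3*14 - -21*-4)=-42, (-21*3 - -33*14)=399, (-33*-11 - -29*3)=450; twice the area = |2188| = 2188; area = 1094; boundary points = 1 + 5 + 1 + 6 + 1 + 2 = 16; strictly interior points = area - boundary/2 + 1 = 1087; answer 1087
Step 2: U1 = 1087; c = 13674; 13674 = 2 * 3 * 43 * 53; sigma = (1 + 2) * (1 + 3) * (1 + 43) * (1 + 53) = 3 * 4 * 44 * 54 = 28512; answer 28512

28512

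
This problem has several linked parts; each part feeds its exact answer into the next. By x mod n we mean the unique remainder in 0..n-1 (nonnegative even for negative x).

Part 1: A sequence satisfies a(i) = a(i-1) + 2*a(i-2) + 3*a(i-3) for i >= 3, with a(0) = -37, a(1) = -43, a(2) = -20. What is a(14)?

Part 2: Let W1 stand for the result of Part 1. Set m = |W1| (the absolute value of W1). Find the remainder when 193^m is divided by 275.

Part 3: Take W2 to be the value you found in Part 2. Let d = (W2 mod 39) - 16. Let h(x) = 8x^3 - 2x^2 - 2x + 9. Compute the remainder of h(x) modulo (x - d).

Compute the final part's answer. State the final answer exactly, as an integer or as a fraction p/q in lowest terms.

61

Part 1: a(3) = 1*(-20) + 2*(-43) + 3*(-37) = -217; iterating: a(3)=-217, a(4)=-386, a(5)=-880, a(6)=-2303, a(7)=-5221, a(8)=-12467, a(9)=-29818, a(10)=-70415, a(11)=-167452, a(12)=-397736, a(13)=-943885, a(14)=-2241713; answer -2241713
Part 2: W1 = -2241713; m = 2241713; squarings mod 275: 193^1=193, 193^2=124, 193^4=251, 193^8=26, 193^16=126, 193^32=201, 193^64=251, 193^128=26, 193^256=126, 193^512=201, 193^1024=251, 193^2048=26, 193^4096=126, 193^8192=201, 193^16384=251, 193^32768=26, 193^65536=126, 193^131072=201, 193^262144=251, 193^524288=26, 193^1048576=126, 193^2097152=201; 193^2241713 = 193^1 * 193^16 * 193^32 * 193^128 * 193^1024 * 193^4096 * 193^8192 * 193^131072 * 193^2097152 = 18 (mod 275); answer 18
Part 3: W2 = 18; d = 2; remainder = value at the root: 8*(2)^3 - 2*(2)^2 - 2*(2)^1 + 9 = (64) + (-8) + (-4) + (9) = 61; answer 61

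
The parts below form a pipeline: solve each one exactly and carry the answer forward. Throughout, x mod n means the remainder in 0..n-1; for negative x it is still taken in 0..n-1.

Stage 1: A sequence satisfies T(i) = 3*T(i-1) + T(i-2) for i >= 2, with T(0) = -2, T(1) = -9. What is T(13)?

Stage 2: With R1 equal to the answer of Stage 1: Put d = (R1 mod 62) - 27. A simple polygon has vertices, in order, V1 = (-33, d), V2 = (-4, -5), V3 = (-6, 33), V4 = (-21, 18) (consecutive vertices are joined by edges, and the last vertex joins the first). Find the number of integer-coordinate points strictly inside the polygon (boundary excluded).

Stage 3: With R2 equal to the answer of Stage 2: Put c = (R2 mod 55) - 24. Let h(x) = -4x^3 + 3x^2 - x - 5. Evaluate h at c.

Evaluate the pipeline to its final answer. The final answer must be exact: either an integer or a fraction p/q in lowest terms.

Stage 1: T(2) = 3*(-9) + 1*(-2) = -29; iterating: T(2)=-29, T(3)=-96, T(4)=-317, T(5)=-1047, T(6)=-3458, T(7)=-11421, T(8)=-37721, T(9)=-124584, T(10)=-411473, T(11)=-1359003, T(12)=-4488482, T(13)=-14824449; answer -14824449
Stage 2: R1 = -14824449; d = 34; cross terms: (-33*-5 - -4*34)=301, (-4*33 - -6*-5)=-162, (-6*18 - -21*33)=585, (-21*34 - -33*18)=-120; twice the area = |604| = 604; area = 302; boundary points = 1 + 2 + 15 + 4 = 22; strictly interior points = area - boundary/2 + 1 = 292; answer 292
Stage 3: R2 = 292; c = -7; -4*(-7)^3 + 3*(-7)^2 - 1*(-7)^1 - 5 = (1372) + (147) + (7) + (-5) = 1521; answer 1521

1521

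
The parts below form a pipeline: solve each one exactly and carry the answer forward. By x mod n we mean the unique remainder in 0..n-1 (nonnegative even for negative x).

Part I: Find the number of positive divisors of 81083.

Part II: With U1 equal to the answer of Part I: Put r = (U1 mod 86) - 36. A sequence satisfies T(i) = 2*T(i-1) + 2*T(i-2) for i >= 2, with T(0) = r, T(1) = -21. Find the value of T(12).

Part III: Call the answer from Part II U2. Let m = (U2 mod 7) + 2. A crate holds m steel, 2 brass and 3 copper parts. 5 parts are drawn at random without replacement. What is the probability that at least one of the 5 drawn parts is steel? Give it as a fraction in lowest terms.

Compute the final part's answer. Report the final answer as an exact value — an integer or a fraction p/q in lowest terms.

461/462

Part I: 81083 is prime, so its only divisors are 1 and 81083; count = 2; answer 2
Part II: U1 = 2; r = -34; T(2) = 2*(-21) + 2*(-34) = -110; iterating: T(2)=-110, T(3)=-262, T(4)=-744, T(5)=-2012, T(6)=-5512, T(7)=-15048, T(8)=-41120, T(9)=-112336, T(10)=-306912, T(11)=-838496, T(12)=-2290816; answer -2290816
Part III: U2 = -2290816; m = 6; total draws C(11,5) = 462; complement C(5,5) = 1; favorable 462 - 1 = 461; P = 461/462; answer 461/462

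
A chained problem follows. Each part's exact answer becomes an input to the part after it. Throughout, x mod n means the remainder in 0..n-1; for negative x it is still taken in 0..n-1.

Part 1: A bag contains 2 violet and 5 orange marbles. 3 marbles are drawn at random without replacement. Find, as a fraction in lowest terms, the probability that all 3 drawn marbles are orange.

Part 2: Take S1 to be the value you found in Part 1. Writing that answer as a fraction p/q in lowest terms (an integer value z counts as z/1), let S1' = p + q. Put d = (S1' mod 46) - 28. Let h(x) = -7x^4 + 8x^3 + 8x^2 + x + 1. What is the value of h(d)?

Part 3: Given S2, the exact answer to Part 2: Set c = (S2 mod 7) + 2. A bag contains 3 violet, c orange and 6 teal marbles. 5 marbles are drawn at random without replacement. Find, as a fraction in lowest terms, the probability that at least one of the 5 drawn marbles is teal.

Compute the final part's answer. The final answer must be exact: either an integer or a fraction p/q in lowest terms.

Part 1: total draws C(7,3) = 35; favorable C(5,3) = 10; P = 2/7; answer 2/7
Part 2: S1 = 2/7; threaded value p + q = 9; d = -19; -7*(-19)^4 + 8*(-19)^3 + 8*(-19)^2 + 1*(-19)^1 + 1 = (-912247) + (-54872) + (2888) + (-19) + (1) = -964249; answer -964249
Part 3: S2 = -964249; c = 3; total draws C(12,5) = 792; complement C(6,5) = 6; favorable 792 - 6 = 786; P = 131/132; answer 131/132

131/132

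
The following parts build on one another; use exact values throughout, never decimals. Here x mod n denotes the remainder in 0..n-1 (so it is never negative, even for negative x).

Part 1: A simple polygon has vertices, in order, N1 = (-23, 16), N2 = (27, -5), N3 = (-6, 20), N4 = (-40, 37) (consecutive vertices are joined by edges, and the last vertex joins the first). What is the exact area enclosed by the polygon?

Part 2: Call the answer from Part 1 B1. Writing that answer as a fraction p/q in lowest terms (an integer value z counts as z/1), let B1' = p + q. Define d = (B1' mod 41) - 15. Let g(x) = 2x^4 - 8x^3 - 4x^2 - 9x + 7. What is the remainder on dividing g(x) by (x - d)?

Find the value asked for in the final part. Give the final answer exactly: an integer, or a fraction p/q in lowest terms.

127492

Part 1: cross terms: (-23*-5 - 27*16)=-317, (27*20 - -6*-5)=510, (-6*37 - -40*20)=578, (-40*16 - -23*37)=211; twice the area = |982| = 982; area = 491; answer 491
Part 2: B1 = 491; threaded value p + q = 492; d = -15; remainder = value at the root: 2*(-15)^4 - 8*(-15)^3 - 4*(-15)^2 - 9*(-15)^1 + 7 = (101250) + (27000) + (-900) + (135) + (7) = 127492; answer 127492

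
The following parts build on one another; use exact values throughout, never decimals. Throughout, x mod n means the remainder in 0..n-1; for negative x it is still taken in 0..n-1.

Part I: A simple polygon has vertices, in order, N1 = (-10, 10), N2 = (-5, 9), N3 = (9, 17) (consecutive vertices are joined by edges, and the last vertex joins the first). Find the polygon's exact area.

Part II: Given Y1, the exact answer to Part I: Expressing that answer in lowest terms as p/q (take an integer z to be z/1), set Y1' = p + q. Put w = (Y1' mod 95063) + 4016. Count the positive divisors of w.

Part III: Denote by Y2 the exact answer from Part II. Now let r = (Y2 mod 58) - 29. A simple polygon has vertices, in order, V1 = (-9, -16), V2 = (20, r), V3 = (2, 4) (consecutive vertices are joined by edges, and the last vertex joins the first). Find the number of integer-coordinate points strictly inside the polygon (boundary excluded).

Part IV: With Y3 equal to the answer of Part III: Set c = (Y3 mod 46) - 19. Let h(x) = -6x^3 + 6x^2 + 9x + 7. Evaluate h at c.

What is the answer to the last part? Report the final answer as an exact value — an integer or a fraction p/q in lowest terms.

Part I: cross terms: (-10*9 - -5*10)=-40, (-5*17 - 9*9)=-166, (9*10 - -10*17)=260; twice the area = |54| = 54; area = 27; answer 27
Part II: Y1 = 27; threaded value p + q = 28; w = 4044; 4044 = 2^2 * 3 * 337; number of divisors = (2+1) * (1+1) * (1+1) = 12; answer 12
Part III: Y2 = 12; r = -17; cross terms: (-9*-17 - 20*-16)=473, (20*4 - 2*-17)=114, (2*-16 - -9*4)=4; twice the area = |591| = 591; area = 591/2; boundary points = 1 + 3 + 1 = 5; strictly interior points = area - boundary/2 + 1 = 294; answer 294
Part IV: Y3 = 294; c = -1; -6*(-1)^3 + 6*(-1)^2 + 9*(-1)^1 + 7 = (6) + (6) + (-9) + (7) = 10; answer 10

10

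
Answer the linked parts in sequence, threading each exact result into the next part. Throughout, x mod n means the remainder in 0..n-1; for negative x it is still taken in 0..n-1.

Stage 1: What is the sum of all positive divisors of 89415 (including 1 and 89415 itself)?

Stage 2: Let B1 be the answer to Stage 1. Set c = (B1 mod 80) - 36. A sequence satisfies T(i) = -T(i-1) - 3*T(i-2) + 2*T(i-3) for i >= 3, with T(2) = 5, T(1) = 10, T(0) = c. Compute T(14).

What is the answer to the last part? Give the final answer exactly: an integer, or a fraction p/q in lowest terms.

91457

Stage 1: 89415 = 3^2 * 5 * 1987; sigma = (1 + 3 + 9) * (1 + 5) * (1 + 1987) = 13 * 6 * 1988 = 155064; answer 155064
Stage 2: B1 = 155064; c = -12; T(3) = -1*(5) - 3*(10) + 2*(-12) = -59; iterating: T(3)=-59, T(4)=64, T(5)=123, T(6)=-433, T(7)=192, T(8)=1353, T(9)=-2795, T(10)=-880, T(11)=11971, T(12)=-14921, T(13)=-22752, T(14)=91457; answer 91457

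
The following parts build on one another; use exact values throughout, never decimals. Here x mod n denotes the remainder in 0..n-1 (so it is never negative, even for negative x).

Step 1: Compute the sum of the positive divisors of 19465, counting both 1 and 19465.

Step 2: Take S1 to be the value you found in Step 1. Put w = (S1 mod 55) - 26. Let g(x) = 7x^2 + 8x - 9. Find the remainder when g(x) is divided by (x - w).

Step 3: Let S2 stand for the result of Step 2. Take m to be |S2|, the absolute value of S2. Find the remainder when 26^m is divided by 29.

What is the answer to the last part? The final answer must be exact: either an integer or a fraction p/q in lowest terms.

28

Step 1: 19465 = 5 * 17 * 229; sigma = (1 + 5) * (1 + 17) * (1 + 229) = 6 * 18 * 230 = 24840; answer 24840
Step 2: S1 = 24840; w = 9; remainder = value at the root: 7*(9)^2 + 8*(9)^1 - 9 = (567) + (72) + (-9) = 630; answer 630
Step 3: S2 = 630; m = 630; squarings mod 29: 26^1=26, 26^2=9, 26^4=23, 26^8=7, 26^16=20, 26^32=23, 26^64=7, 26^128=20, 26^256=23, 26^512=7; 26^630 = 26^2 * 26^4 * 26^16 * 26^32 * 26^64 * 26^512 = 28 (mod 29); answer 28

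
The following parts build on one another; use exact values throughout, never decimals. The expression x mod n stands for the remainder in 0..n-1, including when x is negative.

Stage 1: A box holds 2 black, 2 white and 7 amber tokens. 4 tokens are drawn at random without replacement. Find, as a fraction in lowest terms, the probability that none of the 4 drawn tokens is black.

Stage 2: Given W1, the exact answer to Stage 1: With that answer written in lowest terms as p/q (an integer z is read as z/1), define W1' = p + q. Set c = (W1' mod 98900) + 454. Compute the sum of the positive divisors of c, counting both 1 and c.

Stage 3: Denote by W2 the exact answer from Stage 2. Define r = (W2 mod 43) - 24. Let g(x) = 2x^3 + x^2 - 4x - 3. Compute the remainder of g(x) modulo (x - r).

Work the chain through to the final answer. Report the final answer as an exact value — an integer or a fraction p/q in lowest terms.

Stage 1: total draws C(11,4) = 330; favorable C(9,4) = 126; P = 21/55; answer 21/55
Stage 2: W1 = 21/55; threaded value p + q = 76; c = 530; 530 = 2 * 5 * 53; sigma = (1 + 2) * (1 + 5) * (1 + 53) = 3 * 6 * 54 = 972; answer 972
Stage 3: W2 = 972; r = 2; remainder = value at the root: 2*(2)^3 + 1*(2)^2 - 4*(2)^1 - 3 = (16) + (4) + (-8) + (-3) = 9; answer 9

9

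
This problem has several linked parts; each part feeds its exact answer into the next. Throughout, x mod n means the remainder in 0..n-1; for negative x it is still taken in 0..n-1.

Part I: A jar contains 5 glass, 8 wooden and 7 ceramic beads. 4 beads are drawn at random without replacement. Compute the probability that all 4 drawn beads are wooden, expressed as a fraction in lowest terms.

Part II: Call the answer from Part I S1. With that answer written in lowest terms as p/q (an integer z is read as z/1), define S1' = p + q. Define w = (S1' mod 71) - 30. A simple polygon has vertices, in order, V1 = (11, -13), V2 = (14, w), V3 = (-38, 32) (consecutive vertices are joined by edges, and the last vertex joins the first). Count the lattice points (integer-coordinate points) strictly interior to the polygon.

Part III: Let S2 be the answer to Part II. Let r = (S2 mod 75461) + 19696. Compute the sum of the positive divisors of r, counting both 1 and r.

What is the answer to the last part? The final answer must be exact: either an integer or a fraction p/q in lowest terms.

40362

Part I: total draws C(20,4) = 4845; favorable C(8,4) = 70; P = 14/969; answer 14/969
Part II: S1 = 14/969; threaded value p + q = 983; w = 30; cross terms: (11*30 - 14*-13)=512, (14*32 - -38*30)=1588, (-38*-13 - 11*32)=142; twice the area = |2242| = 2242; area = 1121; boundary points = 1 + 2 + 1 = 4; strictly interior points = area - boundary/2 + 1 = 1120; answer 1120
Part III: S2 = 1120; r = 20816; 20816 = 2^4 * 1301; sigma = (1 + 2 + 4 + 8 + 16) * (1 + 1301) = 31 * 1302 = 40362; answer 40362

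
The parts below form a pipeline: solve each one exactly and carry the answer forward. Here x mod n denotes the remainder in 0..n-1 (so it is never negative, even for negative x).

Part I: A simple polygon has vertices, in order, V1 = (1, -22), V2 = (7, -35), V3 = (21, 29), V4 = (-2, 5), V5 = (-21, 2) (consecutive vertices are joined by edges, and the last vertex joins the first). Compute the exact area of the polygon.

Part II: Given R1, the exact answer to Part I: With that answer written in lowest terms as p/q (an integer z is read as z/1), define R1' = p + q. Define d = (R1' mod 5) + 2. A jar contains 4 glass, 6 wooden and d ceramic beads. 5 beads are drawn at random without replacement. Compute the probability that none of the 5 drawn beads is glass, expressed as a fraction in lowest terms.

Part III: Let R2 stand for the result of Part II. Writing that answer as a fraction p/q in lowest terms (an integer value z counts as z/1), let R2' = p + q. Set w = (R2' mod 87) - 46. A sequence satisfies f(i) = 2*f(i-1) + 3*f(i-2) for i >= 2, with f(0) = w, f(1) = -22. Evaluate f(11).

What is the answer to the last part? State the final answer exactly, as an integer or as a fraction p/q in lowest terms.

Part I: cross terms: (1*-35 - 7*-22)=119, (7*29 - 21*-35)=938, (21*5 - -2*29)=163, (-2*2 - -21*5)=101, (-21*-22 - 1*2)=460; twice the area = |1781| = 1781; area = 1781/2; answer 1781/2
Part II: R1 = 1781/2; threaded value p + q = 1783; d = 5; total draws C(15,5) = 3003; favorable C(11,5) = 462; P = 2/13; answer 2/13
Part III: R2 = 2/13; threaded value p + q = 15; w = -31; f(2) = 2*(-22) + 3*(-31) = -137; iterating: f(2)=-137, f(3)=-340, f(4)=-1091, f(5)=-3202, f(6)=-9677, f(7)=-28960, f(8)=-86951, f(9)=-260782, f(10)=-782417, f(11)=-2347180; answer -2347180

-2347180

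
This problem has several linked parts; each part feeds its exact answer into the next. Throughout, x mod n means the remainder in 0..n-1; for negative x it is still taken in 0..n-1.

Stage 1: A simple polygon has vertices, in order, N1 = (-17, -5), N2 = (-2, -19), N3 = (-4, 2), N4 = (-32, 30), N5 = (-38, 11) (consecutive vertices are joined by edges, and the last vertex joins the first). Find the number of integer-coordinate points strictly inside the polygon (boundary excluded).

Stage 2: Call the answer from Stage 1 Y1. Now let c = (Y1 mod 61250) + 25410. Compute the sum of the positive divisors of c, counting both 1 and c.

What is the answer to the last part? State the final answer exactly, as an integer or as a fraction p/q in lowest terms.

Stage 1: cross terms: (-17*-19 - -2*-5)=313, (-2*2 - -4*-19)=-80, (-4*30 - -32*2)=-56, (-32*11 - -38*30)=788, (-38*-5 - -17*11)=377; twice the area = |1342| = 1342; area = 671; boundary points = 1 + 1 + 28 + 1 + 1 = 32; strictly interior points = area - boundary/2 + 1 = 656; answer 656
Stage 2: Y1 = 656; c = 26066; 26066 = 2 * 13033; sigma = (1 + 2) * (1 + 13033) = 3 * 13034 = 39102; answer 39102

39102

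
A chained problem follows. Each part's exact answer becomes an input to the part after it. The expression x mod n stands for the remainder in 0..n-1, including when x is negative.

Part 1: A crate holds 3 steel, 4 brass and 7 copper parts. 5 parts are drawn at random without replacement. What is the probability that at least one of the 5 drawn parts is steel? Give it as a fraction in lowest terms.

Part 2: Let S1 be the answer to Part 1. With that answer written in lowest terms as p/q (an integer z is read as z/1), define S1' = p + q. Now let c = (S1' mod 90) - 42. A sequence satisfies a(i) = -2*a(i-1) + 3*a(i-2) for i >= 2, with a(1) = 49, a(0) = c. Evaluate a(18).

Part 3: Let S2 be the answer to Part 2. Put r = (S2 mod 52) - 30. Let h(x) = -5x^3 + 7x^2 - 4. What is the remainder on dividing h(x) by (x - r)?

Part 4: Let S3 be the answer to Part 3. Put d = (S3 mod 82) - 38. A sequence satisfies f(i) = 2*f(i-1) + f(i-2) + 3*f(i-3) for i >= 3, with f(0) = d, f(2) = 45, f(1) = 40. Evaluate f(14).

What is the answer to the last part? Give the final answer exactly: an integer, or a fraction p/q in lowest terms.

Part 1: total draws C(14,5) = 2002; complement C(11,5) = 462; favorable 2002 - 462 = 1540; P = 10/13; answer 10/13
Part 2: S1 = 10/13; threaded value p + q = 23; c = -19; a(2) = -2*(49) + 3*(-19) = -155; iterating: a(2)=-155, a(3)=457, a(4)=-1379, a(5)=4129, a(6)=-12395, a(7)=37177, a(8)=-111539, a(9)=334609, a(10)=-1003835, a(11)=3011497, a(12)=-9034499, a(13)=27103489, a(14)=-81310475, a(15)=243931417, a(16)=-731794259, a(17)=2195382769, a(18)=-6586148315; answer -6586148315
Part 3: S2 = -6586148315; r = 3; remainder = value at the root: -5*(3)^3 + 7*(3)^2 - 4 = (-135) + (63) + (-4) = -76; answer -76
Part 4: S3 = -76; d = -32; f(3) = 2*(45) + 1*(40) + 3*(-32) = 34; iterating: f(3)=34, f(4)=233, f(5)=635, f(6)=1605, f(7)=4544, f(8)=12598, f(9)=34555, f(10)=95340, f(11)=263029, f(12)=725063, f(13)=1999175, f(14)=5512500; answer 5512500

5512500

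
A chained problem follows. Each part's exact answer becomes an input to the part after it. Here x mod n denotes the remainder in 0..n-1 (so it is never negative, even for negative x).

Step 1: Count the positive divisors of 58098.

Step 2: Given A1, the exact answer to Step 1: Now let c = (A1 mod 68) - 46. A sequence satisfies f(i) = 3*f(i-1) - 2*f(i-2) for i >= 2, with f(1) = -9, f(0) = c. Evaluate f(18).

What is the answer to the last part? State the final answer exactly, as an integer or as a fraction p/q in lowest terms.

Step 1: 58098 = 2 * 3 * 23 * 421; number of divisors = (1+1) * (1+1) * (1+1) * (1+1) = 16; answer 16
Step 2: A1 = 16; c = -30; f(2) = 3*(-9) - 2*(-30) = 33; iterating: f(2)=33, f(3)=117, f(4)=285, f(5)=621, f(6)=1293, f(7)=2637, f(8)=5325, f(9)=10701, f(10)=21453, f(11)=42957, f(12)=85965, f(13)=171981, f(14)=344013, f(15)=688077, f(16)=1376205, f(17)=2752461, f(18)=5504973; answer 5504973

5504973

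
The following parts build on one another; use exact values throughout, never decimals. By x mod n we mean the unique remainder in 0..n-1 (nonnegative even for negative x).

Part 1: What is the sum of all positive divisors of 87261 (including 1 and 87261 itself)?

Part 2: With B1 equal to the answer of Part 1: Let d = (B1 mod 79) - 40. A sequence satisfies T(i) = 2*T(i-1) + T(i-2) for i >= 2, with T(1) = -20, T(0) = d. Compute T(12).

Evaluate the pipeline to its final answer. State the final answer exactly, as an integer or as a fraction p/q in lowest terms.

-277200

Part 1: 87261 = 3 * 17 * 29 * 59; sigma = (1 + 3) * (1 + 17) * (1 + 29) * (1 + 59) = 4 * 18 * 30 * 60 = 129600; answer 129600
Part 2: B1 = 129600; d = 0; T(2) = 2*(-20) + 1*(0) = -40; iterating: T(2)=-40, T(3)=-100, T(4)=-240, T(5)=-580, T(6)=-1400, T(7)=-3380, T(8)=-8160, T(9)=-19700, T(10)=-47560, T(11)=-114820, T(12)=-277200; answer -277200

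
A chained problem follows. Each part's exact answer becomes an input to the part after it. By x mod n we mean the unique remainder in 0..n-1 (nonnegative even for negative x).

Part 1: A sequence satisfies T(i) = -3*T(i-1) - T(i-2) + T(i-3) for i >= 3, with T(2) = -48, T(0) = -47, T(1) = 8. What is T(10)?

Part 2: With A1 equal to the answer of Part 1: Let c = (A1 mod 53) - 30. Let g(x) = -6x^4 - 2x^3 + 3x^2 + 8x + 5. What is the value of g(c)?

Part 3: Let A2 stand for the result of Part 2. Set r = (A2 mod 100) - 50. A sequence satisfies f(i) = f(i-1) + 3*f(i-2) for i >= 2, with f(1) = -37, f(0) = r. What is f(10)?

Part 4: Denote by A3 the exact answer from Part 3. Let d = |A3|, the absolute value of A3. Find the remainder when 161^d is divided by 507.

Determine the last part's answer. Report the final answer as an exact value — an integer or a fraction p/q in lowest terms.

359

Part 1: T(3) = -3*(-48) - 1*(8) + 1*(-47) = 89; iterating: T(3)=89, T(4)=-211, T(5)=496, T(6)=-1188, T(7)=2857, T(8)=-6887, T(9)=16616, T(10)=-40104; answer -40104
Part 2: A1 = -40104; c = -13; -6*(-13)^4 - 2*(-13)^3 + 3*(-13)^2 + 8*(-13)^1 + 5 = (-171366) + (4394) + (507) + (-104) + (5) = -166564; answer -166564
Part 3: A2 = -166564; r = -14; f(2) = 1*(-37) + 3*(-14) = -79; iterating: f(2)=-79, f(3)=-190, f(4)=-427, f(5)=-997, f(6)=-2278, f(7)=-5269, f(8)=-12103, f(9)=-27910, f(10)=-64219; answer -64219
Part 4: A3 = -64219; d = 64219; squarings mod 507: 161^1=161, 161^2=64, 161^4=40, 161^8=79, 161^16=157, 161^32=313, 161^64=118, 161^128=235, 161^256=469, 161^512=430, 161^1024=352, 161^2048=196, 161^4096=391, 161^8192=274, 161^16384=40, 161^32768=79; 161^64219 = 161^1 * 161^2 * 161^8 * 161^16 * 161^64 * 161^128 * 161^512 * 161^2048 * 161^4096 * 161^8192 * 161^16384 * 161^32768 = 359 (mod 507); answer 359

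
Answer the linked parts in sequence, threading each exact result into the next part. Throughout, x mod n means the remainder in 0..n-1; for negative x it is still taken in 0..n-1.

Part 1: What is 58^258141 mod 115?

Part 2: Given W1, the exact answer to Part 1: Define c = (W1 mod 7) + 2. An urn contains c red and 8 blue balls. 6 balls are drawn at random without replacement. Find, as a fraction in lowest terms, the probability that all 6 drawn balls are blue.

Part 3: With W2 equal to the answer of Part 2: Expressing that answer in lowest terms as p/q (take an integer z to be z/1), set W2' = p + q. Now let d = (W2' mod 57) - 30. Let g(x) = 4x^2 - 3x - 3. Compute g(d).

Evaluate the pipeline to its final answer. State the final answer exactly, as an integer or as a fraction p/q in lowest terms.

3217

Part 1: squarings mod 115: 58^1=58, 58^2=29, 58^4=36, 58^8=31, 58^16=41, 58^32=71, 58^64=96, 58^128=16, 58^256=26, 58^512=101, 58^1024=81, 58^2048=6, 58^4096=36, 58^8192=31, 58^16384=41, 58^32768=71, 58^65536=96, 58^131072=16; 58^258141 = 58^1 * 58^4 * 58^8 * 58^16 * 58^64 * 58^4096 * 58^8192 * 58^16384 * 58^32768 * 58^65536 * 58^131072 = 13 (mod 115); answer 13
Part 2: W1 = 13; c = 8; total draws C(16,6) = 8008; favorable C(8,6) = 28; P = 1/286; answer 1/286
Part 3: W2 = 1/286; threaded value p + q = 287; d = -28; 4*(-28)^2 - 3*(-28)^1 - 3 = (3136) + (84) + (-3) = 3217; answer 3217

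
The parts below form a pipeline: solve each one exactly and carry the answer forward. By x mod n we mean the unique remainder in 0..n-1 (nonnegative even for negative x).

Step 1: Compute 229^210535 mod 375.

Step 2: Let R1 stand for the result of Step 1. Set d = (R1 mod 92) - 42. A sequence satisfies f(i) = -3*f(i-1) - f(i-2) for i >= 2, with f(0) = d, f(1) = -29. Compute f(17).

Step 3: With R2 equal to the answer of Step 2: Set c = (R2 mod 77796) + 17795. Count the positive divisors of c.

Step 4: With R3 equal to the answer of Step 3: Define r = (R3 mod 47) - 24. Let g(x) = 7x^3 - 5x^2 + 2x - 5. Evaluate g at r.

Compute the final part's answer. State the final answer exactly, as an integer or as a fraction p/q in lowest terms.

Step 1: squarings mod 375: 229^1=229, 229^2=316, 229^4=106, 229^8=361, 229^16=196, 229^32=166, 229^64=181, 229^128=136, 229^256=121, 229^512=16, 229^1024=256, 229^2048=286, 229^4096=46, 229^8192=241, 229^16384=331, 229^32768=61, 229^65536=346, 229^131072=91; 229^210535 = 229^1 * 229^2 * 229^4 * 229^32 * 229^64 * 229^512 * 229^1024 * 229^4096 * 229^8192 * 229^65536 * 229^131072 = 49 (mod 375); answer 49
Step 2: R1 = 49; d = 7; f(2) = -3*(-29) - 1*(7) = 80; iterating: f(2)=80, f(3)=-211, f(4)=553, f(5)=-1448, f(6)=3791, f(7)=-9925, f(8)=25984, f(9)=-68027, f(10)=178097, f(11)=-466264, f(12)=1220695, f(13)=-3195821, f(14)=8366768, f(15)=-21904483, f(16)=57346681, f(17)=-150135560; answer -150135560
Step 3: R2 = -150135560; c = 28515; 28515 = 3 * 5 * 1901; number of divisors = (1+1) * (1+1) * (1+1) = 8; answer 8
Step 4: R3 = 8; r = -16; 7*(-16)^3 - 5*(-16)^2 + 2*(-16)^1 - 5 = (-28672) + (-1280) + (-32) + (-5) = -29989; answer -29989

-29989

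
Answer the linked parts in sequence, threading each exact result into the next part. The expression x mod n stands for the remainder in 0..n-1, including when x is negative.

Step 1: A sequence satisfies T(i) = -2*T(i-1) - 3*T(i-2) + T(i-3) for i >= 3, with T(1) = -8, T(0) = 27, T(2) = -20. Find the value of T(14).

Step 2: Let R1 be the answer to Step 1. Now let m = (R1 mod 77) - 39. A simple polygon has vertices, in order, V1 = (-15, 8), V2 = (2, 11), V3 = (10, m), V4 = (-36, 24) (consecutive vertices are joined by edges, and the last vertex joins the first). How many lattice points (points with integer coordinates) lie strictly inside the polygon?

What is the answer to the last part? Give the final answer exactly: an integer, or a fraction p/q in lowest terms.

Step 1: T(3) = -2*(-20) - 3*(-8) + 1*(27) = 91; iterating: T(3)=91, T(4)=-130, T(5)=-33, T(6)=547, T(7)=-1125, T(8)=576, T(9)=2770, T(10)=-8393, T(11)=9052, T(12)=9845, T(13)=-55239, T(14)=89995; answer 89995
Step 2: R1 = 89995; m = 20; cross terms: (-15*11 - 2*8)=-181, (2*20 - 10*11)=-70, (10*24 - -36*20)=960, (-36*8 - -15*24)=72; twice the area = |781| = 781; area = 781/2; boundary points = 1 + 1 + 2 + 1 = 5; strictly interior points = area - boundary/2 + 1 = 389; answer 389

389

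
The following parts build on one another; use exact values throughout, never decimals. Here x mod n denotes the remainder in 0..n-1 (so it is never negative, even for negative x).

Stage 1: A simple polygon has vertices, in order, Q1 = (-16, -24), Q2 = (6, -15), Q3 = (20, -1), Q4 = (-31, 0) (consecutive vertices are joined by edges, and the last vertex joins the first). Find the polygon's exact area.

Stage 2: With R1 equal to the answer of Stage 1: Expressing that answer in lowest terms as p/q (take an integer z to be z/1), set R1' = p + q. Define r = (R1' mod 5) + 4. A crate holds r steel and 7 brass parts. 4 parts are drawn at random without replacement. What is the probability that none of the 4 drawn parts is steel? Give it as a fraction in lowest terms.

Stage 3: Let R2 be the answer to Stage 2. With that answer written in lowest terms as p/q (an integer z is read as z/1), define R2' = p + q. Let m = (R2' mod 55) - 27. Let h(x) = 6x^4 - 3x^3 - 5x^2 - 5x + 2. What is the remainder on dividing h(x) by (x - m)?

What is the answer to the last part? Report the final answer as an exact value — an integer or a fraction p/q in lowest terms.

83195

Stage 1: cross terms: (-16*-15 - 6*-24)=384, (6*-1 - 20*-15)=294, (20*0 - -31*-1)=-31, (-31*-24 - -16*0)=744; twice the area = |1391| = 1391; area = 1391/2; answer 1391/2
Stage 2: R1 = 1391/2; threaded value p + q = 1393; r = 7; total draws C(14,4) = 1001; favorable C(7,4) = 35; P = 5/143; answer 5/143
Stage 3: R2 = 5/143; threaded value p + q = 148; m = 11; remainder = value at the root: 6*(11)^4 - 3*(11)^3 - 5*(11)^2 - 5*(11)^1 + 2 = (87846) + (-3993) + (-605) + (-55) + (2) = 83195; answer 83195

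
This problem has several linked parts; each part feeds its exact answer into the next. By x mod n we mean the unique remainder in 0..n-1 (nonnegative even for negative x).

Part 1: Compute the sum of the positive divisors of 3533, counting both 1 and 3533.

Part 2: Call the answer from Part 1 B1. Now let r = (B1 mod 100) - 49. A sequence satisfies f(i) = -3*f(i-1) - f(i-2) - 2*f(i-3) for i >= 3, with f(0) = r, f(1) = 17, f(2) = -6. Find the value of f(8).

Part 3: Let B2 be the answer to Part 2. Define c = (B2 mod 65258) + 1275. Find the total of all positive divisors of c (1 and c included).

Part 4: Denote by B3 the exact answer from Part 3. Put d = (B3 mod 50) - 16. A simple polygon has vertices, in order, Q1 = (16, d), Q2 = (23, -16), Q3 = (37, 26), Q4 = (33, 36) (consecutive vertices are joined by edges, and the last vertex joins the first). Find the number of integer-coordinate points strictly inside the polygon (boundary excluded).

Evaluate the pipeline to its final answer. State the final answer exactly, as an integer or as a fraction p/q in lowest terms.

410

Part 1: 3533 is prime, so its only divisors are 1 and 3533; sigma = 1 + 3533 = 3534; answer 3534
Part 2: B1 = 3534; r = -15; f(3) = -3*(-6) - 1*(17) - 2*(-15) = 31; iterating: f(3)=31, f(4)=-121, f(5)=344, f(6)=-973, f(7)=2817, f(8)=-8166; answer -8166
Part 3: B2 = -8166; c = 58367; 58367 is prime, so its only divisors are 1 and 58367; sigma = 1 + 58367 = 58368; answer 58368
Part 4: B3 = 58368; d = 2; cross terms: (16*-16 - 23*2)=-302, (23*26 - 37*-16)=1190, (37*36 - 33*26)=474, (33*2 - 16*36)=-510; twice the area = |852| = 852; area = 426; boundary points = 1 + 14 + 2 + 17 = 34; strictly interior points = area - boundary/2 + 1 = 410; answer 410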